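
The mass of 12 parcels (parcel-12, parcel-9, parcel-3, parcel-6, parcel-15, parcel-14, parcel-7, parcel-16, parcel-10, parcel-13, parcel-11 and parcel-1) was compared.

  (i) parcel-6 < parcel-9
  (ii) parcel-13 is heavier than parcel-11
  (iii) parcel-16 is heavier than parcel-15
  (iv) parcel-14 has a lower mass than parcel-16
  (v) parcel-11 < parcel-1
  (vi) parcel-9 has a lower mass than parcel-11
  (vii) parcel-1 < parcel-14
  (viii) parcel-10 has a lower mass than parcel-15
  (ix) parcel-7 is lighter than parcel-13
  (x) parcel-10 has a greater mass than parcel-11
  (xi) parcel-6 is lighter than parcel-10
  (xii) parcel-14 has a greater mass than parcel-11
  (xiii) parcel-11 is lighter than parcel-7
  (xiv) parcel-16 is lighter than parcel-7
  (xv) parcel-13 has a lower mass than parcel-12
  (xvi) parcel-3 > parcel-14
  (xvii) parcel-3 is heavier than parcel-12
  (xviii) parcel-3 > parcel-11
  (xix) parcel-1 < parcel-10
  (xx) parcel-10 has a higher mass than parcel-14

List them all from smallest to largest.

The consecutive links are each given: parcel-6 < parcel-9; parcel-9 < parcel-11; parcel-11 < parcel-1; parcel-1 < parcel-14; parcel-14 < parcel-10; parcel-10 < parcel-15; parcel-15 < parcel-16; parcel-16 < parcel-7; parcel-7 < parcel-13; parcel-13 < parcel-12; parcel-12 < parcel-3.

parcel-6 < parcel-9 < parcel-11 < parcel-1 < parcel-14 < parcel-10 < parcel-15 < parcel-16 < parcel-7 < parcel-13 < parcel-12 < parcel-3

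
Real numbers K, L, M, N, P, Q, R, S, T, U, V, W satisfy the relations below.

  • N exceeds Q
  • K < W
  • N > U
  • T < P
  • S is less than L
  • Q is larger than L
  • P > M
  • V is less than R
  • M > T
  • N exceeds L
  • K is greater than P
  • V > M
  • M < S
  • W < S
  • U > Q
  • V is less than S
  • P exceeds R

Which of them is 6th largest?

W

Piecing the relations together gives one ordering: T < M < V < R < P < K < W < S < L < Q < U < N.
Counting 6 from the largest end gives W.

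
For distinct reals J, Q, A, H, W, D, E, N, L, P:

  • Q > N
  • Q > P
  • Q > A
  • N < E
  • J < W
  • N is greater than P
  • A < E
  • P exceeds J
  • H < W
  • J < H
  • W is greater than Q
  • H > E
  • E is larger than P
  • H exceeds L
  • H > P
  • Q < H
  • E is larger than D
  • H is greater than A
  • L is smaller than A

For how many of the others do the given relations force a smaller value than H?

8

Directly below H: L, J, P, A, Q, E.
One step further: D, N (8 so far).
Nothing else is reachable below H; 8 in all.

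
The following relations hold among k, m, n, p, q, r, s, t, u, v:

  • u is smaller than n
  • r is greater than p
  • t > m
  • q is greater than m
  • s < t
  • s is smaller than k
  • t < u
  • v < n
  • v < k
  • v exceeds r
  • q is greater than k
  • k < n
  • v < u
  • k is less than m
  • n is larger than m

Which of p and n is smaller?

p

p < r and r < v give p < v.
With v < k: p < r < v < k.
With k < m: p < r < v < k < m.
With m < t: p < r < v < k < m < t.
Then t < u extends the chain to u.
With u < n: p < r < v < k < m < t < u < n.
So p < n; p is the smaller of the two.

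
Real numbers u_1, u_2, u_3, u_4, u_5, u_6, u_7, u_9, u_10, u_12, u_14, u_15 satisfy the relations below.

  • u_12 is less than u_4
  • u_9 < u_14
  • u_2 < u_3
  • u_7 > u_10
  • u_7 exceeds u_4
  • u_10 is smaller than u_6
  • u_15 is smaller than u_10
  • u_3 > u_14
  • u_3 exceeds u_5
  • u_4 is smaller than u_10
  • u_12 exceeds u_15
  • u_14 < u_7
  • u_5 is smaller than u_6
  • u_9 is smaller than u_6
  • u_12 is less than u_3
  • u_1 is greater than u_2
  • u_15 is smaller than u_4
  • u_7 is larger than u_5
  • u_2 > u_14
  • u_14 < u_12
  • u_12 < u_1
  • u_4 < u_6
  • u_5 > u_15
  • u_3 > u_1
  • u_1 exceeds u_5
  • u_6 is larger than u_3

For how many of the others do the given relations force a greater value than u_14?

8

From u_14 the given relations immediately reach u_12, u_2, u_7, u_3.
From those, u_4, u_1, u_6 — 7 in total.
From those, u_10 — 8 in total.
Nothing else is reachable above u_14; 8 in all.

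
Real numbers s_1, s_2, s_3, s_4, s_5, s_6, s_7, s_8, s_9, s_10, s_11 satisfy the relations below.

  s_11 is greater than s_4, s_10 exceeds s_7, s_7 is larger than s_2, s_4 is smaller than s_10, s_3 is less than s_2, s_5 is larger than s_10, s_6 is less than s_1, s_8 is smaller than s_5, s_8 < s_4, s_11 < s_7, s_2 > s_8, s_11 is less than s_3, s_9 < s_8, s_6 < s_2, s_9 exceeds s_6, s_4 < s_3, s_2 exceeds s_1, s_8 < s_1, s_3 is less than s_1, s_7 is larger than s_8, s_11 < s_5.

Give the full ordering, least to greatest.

s_6 < s_9 < s_8 < s_4 < s_11 < s_3 < s_1 < s_2 < s_7 < s_10 < s_5

The consecutive links are each given: s_6 < s_9; s_9 < s_8; s_8 < s_4; s_4 < s_11; s_11 < s_3; s_3 < s_1; s_1 < s_2; s_2 < s_7; s_7 < s_10; s_10 < s_5.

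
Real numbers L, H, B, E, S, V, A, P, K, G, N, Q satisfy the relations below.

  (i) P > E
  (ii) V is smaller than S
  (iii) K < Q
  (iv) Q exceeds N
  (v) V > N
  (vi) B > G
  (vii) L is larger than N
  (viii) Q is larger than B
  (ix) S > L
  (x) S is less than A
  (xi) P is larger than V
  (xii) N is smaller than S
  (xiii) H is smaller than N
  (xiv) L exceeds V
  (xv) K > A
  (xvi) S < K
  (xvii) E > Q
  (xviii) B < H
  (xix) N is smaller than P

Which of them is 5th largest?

A

Piecing the relations together gives one ordering: G < B < H < N < V < L < S < A < K < Q < E < P.
Counting 5 from the largest end gives A.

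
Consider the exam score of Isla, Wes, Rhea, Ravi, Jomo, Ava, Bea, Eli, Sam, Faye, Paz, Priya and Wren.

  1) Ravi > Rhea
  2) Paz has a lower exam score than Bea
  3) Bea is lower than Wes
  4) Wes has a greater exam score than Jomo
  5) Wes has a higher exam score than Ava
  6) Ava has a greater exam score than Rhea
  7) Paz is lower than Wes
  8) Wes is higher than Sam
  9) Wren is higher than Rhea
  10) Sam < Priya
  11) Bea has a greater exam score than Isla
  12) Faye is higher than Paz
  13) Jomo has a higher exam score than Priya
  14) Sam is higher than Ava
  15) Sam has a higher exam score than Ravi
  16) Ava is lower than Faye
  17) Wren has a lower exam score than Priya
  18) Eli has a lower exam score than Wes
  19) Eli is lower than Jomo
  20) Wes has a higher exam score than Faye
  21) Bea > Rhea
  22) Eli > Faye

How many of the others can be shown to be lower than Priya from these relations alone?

5

From Priya the given relations immediately reach Sam, Wren.
From those, Rhea, Ava, Ravi — 5 in total.
No other element is forced below Priya by the given relations, so the count is 5.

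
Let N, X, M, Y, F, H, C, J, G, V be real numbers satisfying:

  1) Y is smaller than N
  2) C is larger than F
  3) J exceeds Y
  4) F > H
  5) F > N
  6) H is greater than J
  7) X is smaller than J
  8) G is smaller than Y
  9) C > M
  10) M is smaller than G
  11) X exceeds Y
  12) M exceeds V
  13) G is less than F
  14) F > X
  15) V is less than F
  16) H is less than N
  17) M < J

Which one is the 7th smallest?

H

Chaining the given pairs: V < M < G < Y < X < J < H < N < F < C.
The 7th smallest is H.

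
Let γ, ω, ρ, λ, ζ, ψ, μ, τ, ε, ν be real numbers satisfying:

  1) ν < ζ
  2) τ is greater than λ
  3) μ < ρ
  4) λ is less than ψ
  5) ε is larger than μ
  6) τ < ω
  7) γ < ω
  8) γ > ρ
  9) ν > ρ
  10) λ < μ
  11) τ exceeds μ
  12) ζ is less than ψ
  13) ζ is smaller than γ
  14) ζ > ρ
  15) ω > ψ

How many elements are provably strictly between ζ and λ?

Chaining upward from λ reaches: μ, ρ, ν, ε, γ, τ, ψ, ω.
Chaining downward from ζ reaches: μ, ρ, ν.
Strictly between λ and ζ are those in both lists: μ, ρ, ν — 3 elements.

3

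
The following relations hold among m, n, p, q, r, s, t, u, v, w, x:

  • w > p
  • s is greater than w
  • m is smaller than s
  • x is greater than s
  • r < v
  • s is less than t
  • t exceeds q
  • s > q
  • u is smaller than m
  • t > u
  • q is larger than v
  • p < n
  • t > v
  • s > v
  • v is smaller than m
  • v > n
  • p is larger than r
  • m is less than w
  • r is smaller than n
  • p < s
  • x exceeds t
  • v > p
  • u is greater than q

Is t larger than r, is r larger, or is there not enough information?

t

Following the relations from r: r < p < n < v < q < u < m < w < s < t.
So t is larger.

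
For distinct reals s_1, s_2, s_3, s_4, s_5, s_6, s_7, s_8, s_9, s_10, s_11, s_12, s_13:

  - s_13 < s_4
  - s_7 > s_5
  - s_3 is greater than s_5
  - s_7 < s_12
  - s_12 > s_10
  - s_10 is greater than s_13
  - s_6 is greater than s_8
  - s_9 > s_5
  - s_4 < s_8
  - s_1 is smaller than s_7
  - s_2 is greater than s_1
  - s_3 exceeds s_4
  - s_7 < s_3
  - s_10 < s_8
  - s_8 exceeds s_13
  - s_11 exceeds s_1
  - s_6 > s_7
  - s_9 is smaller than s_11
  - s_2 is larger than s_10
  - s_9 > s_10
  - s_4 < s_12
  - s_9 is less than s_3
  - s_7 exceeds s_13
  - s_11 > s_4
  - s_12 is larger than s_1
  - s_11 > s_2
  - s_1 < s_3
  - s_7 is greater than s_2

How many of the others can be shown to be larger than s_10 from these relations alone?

The elements the relations force above s_10 are s_8, s_2, s_7, s_6, s_9, s_3, s_11, s_12 — no chain reaches any other.
That is 8.

8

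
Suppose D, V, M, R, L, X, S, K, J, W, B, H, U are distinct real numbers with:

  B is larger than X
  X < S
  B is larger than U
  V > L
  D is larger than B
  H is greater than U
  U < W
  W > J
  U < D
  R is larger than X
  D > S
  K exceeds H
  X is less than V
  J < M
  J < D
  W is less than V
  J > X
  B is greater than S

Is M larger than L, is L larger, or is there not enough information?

undetermined

Following every chain through L: above L we get V.
M is not reached, and no chain runs the other way from M to L.
So the given relations leave the order of L and M undetermined.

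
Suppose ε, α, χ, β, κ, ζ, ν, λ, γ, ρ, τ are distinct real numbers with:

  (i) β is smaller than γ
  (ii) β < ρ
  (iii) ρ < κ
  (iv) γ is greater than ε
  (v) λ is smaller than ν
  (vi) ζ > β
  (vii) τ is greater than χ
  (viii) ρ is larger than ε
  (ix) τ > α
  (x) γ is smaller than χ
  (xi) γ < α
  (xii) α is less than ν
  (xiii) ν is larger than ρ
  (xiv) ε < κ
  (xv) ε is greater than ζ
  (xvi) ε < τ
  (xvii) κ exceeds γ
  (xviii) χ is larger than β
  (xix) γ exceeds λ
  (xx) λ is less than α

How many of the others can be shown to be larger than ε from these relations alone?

7

Directly above ε: γ, ρ, κ, τ.
One step further: α, χ, ν (7 so far).
Nothing else is reachable above ε; 7 in all.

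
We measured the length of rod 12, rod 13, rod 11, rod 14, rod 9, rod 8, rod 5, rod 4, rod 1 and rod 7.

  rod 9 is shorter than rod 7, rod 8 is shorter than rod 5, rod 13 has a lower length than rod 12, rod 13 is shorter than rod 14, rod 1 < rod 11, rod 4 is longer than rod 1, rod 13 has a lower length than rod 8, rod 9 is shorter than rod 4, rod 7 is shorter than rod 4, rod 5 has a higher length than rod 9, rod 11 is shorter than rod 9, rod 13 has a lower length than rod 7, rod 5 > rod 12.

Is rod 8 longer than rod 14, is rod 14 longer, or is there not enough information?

Following every chain through rod 14: below rod 14 we get rod 13.
rod 8 is not reached, and no chain runs the other way from rod 8 to rod 14.
So the given relations leave the order of rod 14 and rod 8 undetermined.

undetermined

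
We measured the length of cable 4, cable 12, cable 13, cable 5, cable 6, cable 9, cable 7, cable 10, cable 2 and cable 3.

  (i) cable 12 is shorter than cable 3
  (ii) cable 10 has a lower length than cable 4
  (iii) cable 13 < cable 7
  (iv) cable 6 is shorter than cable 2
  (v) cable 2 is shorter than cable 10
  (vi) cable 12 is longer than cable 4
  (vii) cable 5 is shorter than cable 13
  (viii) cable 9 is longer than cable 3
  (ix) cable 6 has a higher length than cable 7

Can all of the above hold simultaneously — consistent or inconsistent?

consistent

The single ordering cable 5 < cable 13 < cable 7 < cable 6 < cable 2 < cable 10 < cable 4 < cable 12 < cable 3 < cable 9 satisfies every listed relation, so no contradiction arises.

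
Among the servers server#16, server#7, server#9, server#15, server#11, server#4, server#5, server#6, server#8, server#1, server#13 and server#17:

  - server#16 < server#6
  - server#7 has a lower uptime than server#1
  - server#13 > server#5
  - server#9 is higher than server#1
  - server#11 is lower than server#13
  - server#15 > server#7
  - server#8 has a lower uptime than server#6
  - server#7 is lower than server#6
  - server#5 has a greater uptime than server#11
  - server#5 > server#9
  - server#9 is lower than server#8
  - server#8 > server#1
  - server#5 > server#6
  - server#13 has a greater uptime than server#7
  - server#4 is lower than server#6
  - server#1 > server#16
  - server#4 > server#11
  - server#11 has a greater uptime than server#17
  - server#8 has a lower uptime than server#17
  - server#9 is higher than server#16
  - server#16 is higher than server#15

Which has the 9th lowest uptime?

Chaining the given pairs: server#7 < server#15 < server#16 < server#1 < server#9 < server#8 < server#17 < server#11 < server#4 < server#6 < server#5 < server#13.
Counting 9 from the smallest end gives server#4.

server#4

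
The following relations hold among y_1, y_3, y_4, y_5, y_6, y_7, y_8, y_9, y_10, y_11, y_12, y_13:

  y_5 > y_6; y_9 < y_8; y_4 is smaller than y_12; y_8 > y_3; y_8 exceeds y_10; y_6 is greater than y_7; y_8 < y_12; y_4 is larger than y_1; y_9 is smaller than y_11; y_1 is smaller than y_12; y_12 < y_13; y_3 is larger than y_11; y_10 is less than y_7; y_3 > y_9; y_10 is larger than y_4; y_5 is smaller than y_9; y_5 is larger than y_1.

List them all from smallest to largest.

y_1 < y_4 < y_10 < y_7 < y_6 < y_5 < y_9 < y_11 < y_3 < y_8 < y_12 < y_13

Nothing is placed below y_1, so it is least; from there y_1 < y_4; y_4 < y_10; y_10 < y_7; y_7 < y_6; y_6 < y_5; y_5 < y_9; y_9 < y_11; y_11 < y_3; y_3 < y_8; y_8 < y_12; y_12 < y_13, each given directly.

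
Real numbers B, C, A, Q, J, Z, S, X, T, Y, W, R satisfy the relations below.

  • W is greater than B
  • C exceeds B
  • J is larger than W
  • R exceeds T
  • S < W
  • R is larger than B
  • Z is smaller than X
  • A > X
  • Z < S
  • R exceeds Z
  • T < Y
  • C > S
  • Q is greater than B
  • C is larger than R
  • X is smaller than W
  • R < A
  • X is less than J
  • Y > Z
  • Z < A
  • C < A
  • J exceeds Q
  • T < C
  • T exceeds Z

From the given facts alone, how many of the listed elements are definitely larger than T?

4

The elements the relations force above T are Y, R, C, A — no chain reaches any other.
That is 4.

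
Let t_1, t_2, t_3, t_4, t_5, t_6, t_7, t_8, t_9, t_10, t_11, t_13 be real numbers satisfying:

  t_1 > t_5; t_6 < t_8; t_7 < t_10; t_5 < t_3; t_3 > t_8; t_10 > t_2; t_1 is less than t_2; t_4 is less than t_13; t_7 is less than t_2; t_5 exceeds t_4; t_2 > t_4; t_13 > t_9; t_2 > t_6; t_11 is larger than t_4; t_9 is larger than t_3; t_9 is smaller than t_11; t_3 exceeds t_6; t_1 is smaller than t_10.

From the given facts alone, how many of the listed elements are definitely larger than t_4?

8

The elements the relations force above t_4 are t_5, t_3, t_1, t_9, t_2, t_10, t_13, t_11 — no chain reaches any other.
That is 8.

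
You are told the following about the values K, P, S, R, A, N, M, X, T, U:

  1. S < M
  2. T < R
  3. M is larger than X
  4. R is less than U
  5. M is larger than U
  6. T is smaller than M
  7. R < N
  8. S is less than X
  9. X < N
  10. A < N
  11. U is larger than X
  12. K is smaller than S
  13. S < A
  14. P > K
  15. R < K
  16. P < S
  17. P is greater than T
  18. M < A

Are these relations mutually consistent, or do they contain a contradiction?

consistent

The single ordering T < R < K < P < S < X < U < M < A < N satisfies every listed relation, so no contradiction arises.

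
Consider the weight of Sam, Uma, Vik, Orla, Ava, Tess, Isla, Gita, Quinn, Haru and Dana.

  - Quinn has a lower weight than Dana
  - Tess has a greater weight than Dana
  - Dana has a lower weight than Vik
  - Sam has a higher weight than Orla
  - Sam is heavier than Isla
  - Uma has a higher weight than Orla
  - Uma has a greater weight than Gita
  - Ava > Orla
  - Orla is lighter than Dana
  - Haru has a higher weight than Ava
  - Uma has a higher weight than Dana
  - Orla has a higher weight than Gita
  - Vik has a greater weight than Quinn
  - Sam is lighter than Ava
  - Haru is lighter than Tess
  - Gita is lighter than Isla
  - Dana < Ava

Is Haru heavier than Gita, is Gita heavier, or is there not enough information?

The relevant relations are Gita < Orla; Orla < Dana; Dana < Ava; Ava < Haru.
Together: Gita < Orla < Dana < Ava < Haru.
So Haru is heavier.

Haru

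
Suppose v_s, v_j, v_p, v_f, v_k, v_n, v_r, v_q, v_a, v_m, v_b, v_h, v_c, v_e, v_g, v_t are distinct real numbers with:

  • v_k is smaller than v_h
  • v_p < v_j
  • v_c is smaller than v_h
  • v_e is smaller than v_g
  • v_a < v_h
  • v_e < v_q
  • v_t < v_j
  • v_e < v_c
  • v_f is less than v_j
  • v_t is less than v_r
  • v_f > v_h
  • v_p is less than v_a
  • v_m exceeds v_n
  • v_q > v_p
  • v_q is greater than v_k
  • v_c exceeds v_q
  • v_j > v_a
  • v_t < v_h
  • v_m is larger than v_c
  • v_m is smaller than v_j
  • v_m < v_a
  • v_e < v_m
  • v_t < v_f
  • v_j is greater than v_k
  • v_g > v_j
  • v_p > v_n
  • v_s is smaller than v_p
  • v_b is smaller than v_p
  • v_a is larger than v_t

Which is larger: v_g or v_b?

Chaining the given relations: v_b < v_p < v_q < v_c < v_m < v_a < v_h < v_f < v_j < v_g.
So v_b < v_g; v_g is the larger of the two.

v_g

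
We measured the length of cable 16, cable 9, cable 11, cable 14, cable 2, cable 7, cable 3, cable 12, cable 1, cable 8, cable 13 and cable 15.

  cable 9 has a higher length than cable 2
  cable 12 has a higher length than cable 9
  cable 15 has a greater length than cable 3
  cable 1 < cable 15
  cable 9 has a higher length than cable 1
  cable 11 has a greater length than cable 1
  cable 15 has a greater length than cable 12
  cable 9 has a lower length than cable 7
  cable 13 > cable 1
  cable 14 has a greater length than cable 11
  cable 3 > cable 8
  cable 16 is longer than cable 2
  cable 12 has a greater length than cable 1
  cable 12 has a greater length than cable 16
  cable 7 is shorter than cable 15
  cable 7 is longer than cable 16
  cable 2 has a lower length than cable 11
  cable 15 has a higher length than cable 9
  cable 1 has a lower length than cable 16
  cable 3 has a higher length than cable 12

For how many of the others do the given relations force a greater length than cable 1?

9

From cable 1 the given relations immediately reach cable 9, cable 13, cable 16, cable 11, cable 12, cable 15.
From those, cable 7, cable 3, cable 14 — 9 in total.
No other element is forced above cable 1 by the given relations, so the count is 9.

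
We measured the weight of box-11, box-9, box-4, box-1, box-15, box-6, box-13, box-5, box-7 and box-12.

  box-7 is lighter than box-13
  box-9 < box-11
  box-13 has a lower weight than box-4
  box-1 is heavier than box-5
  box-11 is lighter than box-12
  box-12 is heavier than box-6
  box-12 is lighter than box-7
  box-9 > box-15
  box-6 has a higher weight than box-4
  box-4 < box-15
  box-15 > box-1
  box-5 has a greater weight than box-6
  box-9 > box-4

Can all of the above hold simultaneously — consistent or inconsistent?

Chaining the given relations yields box-4 < box-6 < box-5 < box-1 < box-15 < box-9 < box-11 < box-12 < box-7 < box-13, so box-4 < box-13. But one relation states box-13 < box-4. These cannot both hold.

inconsistent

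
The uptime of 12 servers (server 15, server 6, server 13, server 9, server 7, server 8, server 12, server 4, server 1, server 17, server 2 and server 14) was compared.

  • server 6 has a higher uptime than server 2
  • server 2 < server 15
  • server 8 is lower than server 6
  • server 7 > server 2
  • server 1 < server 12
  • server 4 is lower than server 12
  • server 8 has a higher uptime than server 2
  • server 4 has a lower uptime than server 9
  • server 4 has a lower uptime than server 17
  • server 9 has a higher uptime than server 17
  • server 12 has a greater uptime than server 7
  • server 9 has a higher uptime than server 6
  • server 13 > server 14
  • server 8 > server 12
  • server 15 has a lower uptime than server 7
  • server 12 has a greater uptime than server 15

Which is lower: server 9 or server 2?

server 2 < server 15 < server 7 < server 12 < server 8 < server 6 < server 9, by transitivity through server 15, server 7, server 12, server 8, server 6.
So server 2 < server 9; server 2 is the lower of the two.

server 2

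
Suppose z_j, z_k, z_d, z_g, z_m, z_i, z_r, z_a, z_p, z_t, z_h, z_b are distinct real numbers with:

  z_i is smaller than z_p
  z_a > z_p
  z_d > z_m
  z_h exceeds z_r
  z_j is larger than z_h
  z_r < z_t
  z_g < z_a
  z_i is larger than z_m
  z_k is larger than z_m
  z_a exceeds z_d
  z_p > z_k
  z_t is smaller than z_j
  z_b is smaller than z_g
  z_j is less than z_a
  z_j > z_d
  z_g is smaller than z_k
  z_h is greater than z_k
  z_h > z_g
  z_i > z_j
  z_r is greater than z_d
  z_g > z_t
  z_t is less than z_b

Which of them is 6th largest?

Chaining the given pairs: z_m < z_d < z_r < z_t < z_b < z_g < z_k < z_h < z_j < z_i < z_p < z_a.
Counting 6 from the largest end gives z_k.

z_k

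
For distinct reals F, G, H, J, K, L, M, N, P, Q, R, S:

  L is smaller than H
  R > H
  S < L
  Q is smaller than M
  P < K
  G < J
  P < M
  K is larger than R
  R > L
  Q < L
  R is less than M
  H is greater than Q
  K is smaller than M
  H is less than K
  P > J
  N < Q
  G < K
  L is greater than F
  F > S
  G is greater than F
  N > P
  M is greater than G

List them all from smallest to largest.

S < F < G < J < P < N < Q < L < H < R < K < M

Each adjacent pair is fixed by a given relation: S < F; F < G; G < J; J < P; P < N; N < Q; Q < L; L < H; H < R; R < K; K < M. Chaining them end to end gives the full order.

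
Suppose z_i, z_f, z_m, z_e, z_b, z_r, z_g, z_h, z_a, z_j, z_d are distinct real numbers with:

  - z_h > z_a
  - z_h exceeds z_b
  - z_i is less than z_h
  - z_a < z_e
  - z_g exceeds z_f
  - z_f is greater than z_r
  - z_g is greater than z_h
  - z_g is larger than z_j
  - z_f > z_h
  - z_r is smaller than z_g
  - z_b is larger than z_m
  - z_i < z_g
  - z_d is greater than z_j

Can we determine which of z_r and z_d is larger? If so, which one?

undetermined

Following every chain through z_r: above z_r we get z_f, z_g.
z_d is not reached, and no chain runs the other way from z_d to z_r.
So the given relations leave the order of z_r and z_d undetermined.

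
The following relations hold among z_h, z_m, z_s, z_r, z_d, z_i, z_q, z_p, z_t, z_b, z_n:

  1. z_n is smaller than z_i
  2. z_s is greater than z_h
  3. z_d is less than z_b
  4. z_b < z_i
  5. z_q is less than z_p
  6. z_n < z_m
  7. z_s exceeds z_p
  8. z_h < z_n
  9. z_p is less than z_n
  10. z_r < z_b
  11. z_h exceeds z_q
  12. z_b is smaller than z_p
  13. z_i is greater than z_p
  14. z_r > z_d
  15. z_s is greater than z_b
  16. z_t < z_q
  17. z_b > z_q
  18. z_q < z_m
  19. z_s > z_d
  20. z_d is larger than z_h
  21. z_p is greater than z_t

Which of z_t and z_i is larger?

z_i

The relevant relations are z_t < z_q; z_q < z_h; z_h < z_d; z_d < z_r; z_r < z_b; z_b < z_p; z_p < z_n; z_n < z_i.
Chaining these gives z_t < z_q < z_h < z_d < z_r < z_b < z_p < z_n < z_i.
So z_t < z_i; z_i is the larger of the two.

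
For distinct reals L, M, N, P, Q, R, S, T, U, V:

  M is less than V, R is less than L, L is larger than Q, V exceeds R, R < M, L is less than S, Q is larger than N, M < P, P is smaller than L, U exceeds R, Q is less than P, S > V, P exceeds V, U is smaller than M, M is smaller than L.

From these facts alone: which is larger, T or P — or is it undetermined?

Following every chain through T: nothing is chained to T.
P is not reached, and no chain runs the other way from P to T.
So the given relations leave the order of T and P undetermined.

undetermined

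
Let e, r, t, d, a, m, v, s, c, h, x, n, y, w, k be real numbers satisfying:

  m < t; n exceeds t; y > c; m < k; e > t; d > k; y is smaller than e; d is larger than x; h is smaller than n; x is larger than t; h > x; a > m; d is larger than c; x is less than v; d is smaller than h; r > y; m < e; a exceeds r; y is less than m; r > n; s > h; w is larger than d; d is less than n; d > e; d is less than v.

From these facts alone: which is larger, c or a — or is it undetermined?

a

The relevant relations are c < y; y < m; m < t; t < x; x < d; d < h; h < n; n < r; r < a.
Chaining these gives c < y < m < t < x < d < h < n < r < a.
So a is larger.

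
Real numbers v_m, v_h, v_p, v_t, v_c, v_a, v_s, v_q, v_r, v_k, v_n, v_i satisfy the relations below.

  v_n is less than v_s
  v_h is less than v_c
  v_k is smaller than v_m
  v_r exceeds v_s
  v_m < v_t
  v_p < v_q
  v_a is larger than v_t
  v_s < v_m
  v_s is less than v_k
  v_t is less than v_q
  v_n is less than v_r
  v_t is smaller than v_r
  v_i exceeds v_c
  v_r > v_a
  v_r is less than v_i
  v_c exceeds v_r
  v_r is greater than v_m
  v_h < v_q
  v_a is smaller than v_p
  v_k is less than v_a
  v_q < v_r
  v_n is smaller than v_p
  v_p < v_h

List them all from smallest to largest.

v_n < v_s < v_k < v_m < v_t < v_a < v_p < v_h < v_q < v_r < v_c < v_i

Nothing is placed below v_n, so it is least; from there v_n < v_s; v_s < v_k; v_k < v_m; v_m < v_t; v_t < v_a; v_a < v_p; v_p < v_h; v_h < v_q; v_q < v_r; v_r < v_c; v_c < v_i, each given directly.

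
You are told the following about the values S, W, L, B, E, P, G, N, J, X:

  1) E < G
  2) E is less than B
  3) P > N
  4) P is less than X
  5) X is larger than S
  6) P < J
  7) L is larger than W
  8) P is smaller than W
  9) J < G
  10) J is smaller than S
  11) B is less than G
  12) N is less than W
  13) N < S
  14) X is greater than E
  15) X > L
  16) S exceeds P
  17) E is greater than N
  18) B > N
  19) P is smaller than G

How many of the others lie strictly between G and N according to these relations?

The relations place N below G. An element lies strictly between them when it is forced above N and also forced below G.
Above N: {E, P, J, W, B, L, S, X}. Below G: {E, P, J, B}.
Intersection: {E, P, J, B} — 4.

4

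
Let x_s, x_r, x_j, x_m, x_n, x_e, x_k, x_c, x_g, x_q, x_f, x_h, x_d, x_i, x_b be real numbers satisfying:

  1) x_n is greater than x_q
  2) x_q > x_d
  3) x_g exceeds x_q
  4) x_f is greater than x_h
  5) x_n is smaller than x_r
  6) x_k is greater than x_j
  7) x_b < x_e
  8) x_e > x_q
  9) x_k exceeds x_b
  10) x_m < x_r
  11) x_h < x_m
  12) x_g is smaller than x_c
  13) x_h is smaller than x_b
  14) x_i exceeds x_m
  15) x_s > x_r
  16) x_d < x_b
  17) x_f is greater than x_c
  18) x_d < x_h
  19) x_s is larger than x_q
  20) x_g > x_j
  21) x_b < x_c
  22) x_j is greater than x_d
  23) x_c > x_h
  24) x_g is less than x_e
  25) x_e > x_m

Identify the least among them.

x_d

Chaining upward from x_d: directly above it, x_j, x_h, x_q, x_b; then x_g, x_m, x_n, x_s, x_c, x_k, x_f, x_e; then x_r, x_i.
That covers every other element, and nothing is given below x_d, so x_d is the least.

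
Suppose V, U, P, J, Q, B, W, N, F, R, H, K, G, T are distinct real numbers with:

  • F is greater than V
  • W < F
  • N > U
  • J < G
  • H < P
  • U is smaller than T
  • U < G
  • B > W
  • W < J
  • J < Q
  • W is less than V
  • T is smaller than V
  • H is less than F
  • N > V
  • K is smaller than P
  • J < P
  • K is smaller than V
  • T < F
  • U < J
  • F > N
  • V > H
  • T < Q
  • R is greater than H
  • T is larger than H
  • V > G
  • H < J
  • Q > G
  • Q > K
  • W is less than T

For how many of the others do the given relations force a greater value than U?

8

The elements the relations force above U are J, G, T, V, N, P, F, Q — no chain reaches any other.
That is 8.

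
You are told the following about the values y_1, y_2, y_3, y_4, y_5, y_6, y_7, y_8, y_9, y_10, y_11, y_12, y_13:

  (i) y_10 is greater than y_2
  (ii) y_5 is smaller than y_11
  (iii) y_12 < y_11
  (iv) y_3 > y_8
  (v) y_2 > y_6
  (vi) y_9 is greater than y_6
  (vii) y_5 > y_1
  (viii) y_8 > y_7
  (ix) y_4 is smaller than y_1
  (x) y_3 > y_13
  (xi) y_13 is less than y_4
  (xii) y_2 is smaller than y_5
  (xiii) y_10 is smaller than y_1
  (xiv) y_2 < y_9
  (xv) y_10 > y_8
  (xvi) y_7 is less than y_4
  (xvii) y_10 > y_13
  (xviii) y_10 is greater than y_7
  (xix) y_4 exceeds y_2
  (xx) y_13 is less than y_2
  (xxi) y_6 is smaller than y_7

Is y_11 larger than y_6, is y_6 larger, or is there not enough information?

y_6 < y_7 < y_8 < y_10 < y_1 < y_5 < y_11, by transitivity through y_7, y_8, y_10, y_1, y_5.
So y_11 is larger.

y_11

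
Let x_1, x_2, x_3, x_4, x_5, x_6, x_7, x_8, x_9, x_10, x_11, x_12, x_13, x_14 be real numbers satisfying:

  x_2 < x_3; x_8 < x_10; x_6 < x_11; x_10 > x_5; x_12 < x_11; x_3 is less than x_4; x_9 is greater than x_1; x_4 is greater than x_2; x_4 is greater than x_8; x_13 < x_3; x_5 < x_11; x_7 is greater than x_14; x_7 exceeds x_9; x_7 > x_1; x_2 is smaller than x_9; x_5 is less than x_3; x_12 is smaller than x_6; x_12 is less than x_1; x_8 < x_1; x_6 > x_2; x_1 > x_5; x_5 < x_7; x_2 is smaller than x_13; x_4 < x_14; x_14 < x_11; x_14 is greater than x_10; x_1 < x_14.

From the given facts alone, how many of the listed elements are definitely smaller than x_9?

5

From x_9 the given relations immediately reach x_2, x_1.
From those, x_12, x_8, x_5 — 5 in total.
Nothing else is reachable below x_9; 5 in all.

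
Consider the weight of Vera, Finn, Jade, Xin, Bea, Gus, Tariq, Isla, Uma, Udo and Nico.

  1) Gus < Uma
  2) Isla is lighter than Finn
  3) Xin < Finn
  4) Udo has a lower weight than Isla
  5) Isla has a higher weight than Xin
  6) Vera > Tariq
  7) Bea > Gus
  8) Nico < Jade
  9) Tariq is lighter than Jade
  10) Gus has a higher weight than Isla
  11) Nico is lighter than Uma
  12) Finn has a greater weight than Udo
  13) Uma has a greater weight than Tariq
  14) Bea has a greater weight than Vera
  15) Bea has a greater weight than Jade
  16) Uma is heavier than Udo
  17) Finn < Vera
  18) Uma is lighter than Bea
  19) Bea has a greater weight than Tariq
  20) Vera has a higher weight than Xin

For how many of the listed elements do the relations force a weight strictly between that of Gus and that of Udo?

1

Chaining upward from Udo reaches: Isla, Uma, Finn, Vera, Bea.
Chaining downward from Gus reaches: Xin, Isla.
Strictly between Udo and Gus are those in both lists: Isla — 1 element.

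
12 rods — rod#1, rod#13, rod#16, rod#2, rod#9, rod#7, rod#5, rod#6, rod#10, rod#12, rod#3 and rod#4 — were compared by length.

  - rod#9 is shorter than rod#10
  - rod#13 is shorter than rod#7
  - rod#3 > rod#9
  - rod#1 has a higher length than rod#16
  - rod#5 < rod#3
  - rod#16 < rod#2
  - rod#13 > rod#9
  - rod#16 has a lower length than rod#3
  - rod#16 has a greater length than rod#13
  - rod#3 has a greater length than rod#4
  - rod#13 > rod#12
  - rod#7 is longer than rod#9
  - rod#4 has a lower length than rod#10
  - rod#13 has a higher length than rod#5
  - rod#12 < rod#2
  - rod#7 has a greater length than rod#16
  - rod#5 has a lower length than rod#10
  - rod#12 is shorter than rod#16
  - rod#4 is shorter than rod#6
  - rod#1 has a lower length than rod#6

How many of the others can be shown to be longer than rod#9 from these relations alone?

From rod#9 the given relations immediately reach rod#13, rod#7, rod#10, rod#3.
From those, rod#16 — 5 in total.
From those, rod#1, rod#2 — 7 in total.
From those, rod#6 — 8 in total.
Nothing else is reachable above rod#9; 8 in all.

8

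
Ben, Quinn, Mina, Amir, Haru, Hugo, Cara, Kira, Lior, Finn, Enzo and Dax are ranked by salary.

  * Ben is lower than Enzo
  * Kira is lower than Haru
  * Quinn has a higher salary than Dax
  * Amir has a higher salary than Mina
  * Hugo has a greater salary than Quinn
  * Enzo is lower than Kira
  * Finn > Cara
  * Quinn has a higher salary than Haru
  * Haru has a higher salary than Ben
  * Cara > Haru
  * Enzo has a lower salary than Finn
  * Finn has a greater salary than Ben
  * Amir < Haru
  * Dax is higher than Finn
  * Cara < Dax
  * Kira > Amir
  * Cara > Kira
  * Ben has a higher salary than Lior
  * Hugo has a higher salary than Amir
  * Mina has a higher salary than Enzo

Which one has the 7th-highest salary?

Kira

Piecing the relations together gives one ordering: Lior < Ben < Enzo < Mina < Amir < Kira < Haru < Cara < Finn < Dax < Quinn < Hugo.
Counting 7 from the largest end gives Kira.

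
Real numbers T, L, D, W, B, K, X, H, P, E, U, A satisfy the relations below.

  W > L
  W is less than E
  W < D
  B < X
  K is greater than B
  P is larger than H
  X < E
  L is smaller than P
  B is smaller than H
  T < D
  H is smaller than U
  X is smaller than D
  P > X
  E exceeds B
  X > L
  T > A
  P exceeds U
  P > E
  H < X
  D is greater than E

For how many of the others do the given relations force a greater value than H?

5

Directly above H: U, X, P.
One step further: E, D (5 so far).
Nothing else is reachable above H; 5 in all.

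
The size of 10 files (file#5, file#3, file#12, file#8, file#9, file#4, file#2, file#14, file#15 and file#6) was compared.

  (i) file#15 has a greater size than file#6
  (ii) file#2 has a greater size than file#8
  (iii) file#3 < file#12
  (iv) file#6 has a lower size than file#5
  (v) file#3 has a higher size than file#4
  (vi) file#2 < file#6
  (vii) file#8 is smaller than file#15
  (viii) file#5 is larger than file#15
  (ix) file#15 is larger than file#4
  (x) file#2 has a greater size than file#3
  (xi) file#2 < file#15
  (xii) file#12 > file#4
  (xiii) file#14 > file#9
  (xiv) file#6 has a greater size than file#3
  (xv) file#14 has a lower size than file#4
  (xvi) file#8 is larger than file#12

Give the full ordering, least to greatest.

Nothing is placed below file#9, so it is least; from there file#9 < file#14; file#14 < file#4; file#4 < file#3; file#3 < file#12; file#12 < file#8; file#8 < file#2; file#2 < file#6; file#6 < file#15; file#15 < file#5, each given directly.

file#9 < file#14 < file#4 < file#3 < file#12 < file#8 < file#2 < file#6 < file#15 < file#5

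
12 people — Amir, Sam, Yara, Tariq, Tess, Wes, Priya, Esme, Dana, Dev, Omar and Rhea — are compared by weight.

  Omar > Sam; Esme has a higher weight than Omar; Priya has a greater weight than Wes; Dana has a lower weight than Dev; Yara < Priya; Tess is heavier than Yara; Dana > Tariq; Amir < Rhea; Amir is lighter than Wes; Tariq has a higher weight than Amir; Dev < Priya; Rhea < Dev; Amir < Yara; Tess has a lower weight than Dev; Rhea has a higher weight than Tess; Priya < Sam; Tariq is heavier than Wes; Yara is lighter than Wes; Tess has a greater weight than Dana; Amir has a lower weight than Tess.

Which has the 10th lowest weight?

Sam

Chaining the given pairs: Amir < Yara < Wes < Tariq < Dana < Tess < Rhea < Dev < Priya < Sam < Omar < Esme.
The 10th smallest is Sam.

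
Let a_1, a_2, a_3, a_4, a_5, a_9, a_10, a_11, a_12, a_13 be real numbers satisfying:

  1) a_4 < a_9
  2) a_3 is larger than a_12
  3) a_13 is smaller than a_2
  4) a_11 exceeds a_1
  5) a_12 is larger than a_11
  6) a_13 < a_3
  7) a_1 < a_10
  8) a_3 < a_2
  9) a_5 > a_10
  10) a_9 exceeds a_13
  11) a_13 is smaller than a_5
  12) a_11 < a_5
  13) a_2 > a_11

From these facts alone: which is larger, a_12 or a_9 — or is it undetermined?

Following every chain through a_12: above a_12 we get a_3, a_2; below a_12 we get a_1, a_11.
a_9 is not reached, and no chain runs the other way from a_9 to a_12.
So the given relations leave the order of a_12 and a_9 undetermined.

undetermined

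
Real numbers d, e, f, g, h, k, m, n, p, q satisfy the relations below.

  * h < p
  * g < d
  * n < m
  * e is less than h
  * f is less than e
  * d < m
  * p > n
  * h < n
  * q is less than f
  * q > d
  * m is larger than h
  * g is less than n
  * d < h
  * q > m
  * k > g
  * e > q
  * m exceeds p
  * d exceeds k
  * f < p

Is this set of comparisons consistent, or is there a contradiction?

inconsistent

We have m < q stated directly, yet also q < f < e < h < n < p < m by chaining the others — so q < m. Contradiction.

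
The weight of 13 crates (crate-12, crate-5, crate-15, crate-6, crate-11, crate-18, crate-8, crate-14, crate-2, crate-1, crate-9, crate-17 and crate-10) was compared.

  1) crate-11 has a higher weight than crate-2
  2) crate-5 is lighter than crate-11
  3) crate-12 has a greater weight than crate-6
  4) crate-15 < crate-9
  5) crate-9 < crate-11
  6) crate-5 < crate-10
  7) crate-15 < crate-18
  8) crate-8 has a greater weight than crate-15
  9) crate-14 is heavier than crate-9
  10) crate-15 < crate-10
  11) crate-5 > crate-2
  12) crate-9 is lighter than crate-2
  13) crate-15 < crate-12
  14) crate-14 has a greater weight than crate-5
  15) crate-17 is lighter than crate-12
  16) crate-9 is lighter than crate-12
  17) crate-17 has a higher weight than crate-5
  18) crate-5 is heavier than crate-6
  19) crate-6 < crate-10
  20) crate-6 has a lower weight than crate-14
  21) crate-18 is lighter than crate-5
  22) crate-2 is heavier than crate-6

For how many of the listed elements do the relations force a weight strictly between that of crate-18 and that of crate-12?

The relations place crate-18 below crate-12. An element lies strictly between them when it is forced above crate-18 and also forced below crate-12.
Above crate-18: {crate-5, crate-17, crate-11, crate-14, crate-10}. Below crate-12: {crate-15, crate-6, crate-9, crate-2, crate-5, crate-17}.
Intersection: {crate-5, crate-17} — 2.

2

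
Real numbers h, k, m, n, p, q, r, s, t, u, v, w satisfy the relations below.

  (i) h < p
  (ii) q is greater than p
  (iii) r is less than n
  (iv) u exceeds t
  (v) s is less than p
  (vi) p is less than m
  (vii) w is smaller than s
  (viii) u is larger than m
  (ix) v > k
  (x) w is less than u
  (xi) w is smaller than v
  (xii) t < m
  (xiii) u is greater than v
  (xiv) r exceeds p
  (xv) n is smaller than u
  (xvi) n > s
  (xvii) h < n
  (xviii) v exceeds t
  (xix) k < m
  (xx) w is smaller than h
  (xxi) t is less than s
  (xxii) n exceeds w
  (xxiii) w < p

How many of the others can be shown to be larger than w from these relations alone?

9

Directly above w: h, s, p, n, v, u.
One step further: m, r, q (9 so far).
No other element is forced above w by the given relations, so the count is 9.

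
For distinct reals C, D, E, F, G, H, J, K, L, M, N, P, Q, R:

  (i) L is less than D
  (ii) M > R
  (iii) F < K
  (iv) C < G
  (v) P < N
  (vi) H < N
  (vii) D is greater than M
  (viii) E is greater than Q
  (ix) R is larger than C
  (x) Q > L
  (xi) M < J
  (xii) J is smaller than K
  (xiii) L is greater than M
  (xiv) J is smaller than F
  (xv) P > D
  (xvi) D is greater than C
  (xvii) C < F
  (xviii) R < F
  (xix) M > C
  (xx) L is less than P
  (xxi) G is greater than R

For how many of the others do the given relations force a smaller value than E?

5

The elements the relations force below E are C, R, M, L, Q — no chain reaches any other.
That is 5.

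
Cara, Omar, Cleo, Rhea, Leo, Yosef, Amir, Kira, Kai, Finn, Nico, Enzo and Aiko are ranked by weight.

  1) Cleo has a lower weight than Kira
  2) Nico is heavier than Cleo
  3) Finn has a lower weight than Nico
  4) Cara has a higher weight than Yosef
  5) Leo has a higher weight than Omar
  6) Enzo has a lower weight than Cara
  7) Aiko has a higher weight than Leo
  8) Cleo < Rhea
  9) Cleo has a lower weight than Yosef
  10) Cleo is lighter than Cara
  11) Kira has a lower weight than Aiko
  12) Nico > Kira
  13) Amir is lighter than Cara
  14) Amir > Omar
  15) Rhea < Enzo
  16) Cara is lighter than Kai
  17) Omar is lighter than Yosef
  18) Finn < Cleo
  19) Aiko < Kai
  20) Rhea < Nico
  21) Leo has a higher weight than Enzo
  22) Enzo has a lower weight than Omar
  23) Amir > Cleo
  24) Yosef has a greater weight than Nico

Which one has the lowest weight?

Chaining upward from Finn: directly above it, Cleo, Nico; then Rhea, Amir, Kira, Yosef, Cara; then Enzo, Aiko, Kai; then Omar, Leo.
That covers every other element, and nothing is given below Finn, so Finn is the lowest weight.

Finn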